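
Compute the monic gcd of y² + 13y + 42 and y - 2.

Euclidean algorithm in ℚ[y]:
  y² + 13y + 42 = (y + 15)(y - 2) + (72)
  y - 2 = ((1/72)y - 1/36)(72) + (0)
The last nonzero remainder is the constant 72, so the polynomials are coprime and gcd = 1.

1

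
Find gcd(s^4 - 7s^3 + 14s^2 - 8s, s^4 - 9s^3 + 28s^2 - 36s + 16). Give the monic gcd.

s^3 - 7s^2 + 14s - 8

By polynomial division,
  s^4 - 7s^3 + 14s^2 - 8s = (s^4 - 9s^3 + 28s^2 - 36s + 16) + (2s^3 - 14s^2 + 28s - 16)
  s^4 - 9s^3 + 28s^2 - 36s + 16 = ((1/2)s - 1)(2s^3 - 14s^2 + 28s - 16) + (0)
Last nonzero remainder: 2s^3 - 14s^2 + 28s - 16. Dividing through by 2 gives the monic gcd s^3 - 7s^2 + 14s - 8.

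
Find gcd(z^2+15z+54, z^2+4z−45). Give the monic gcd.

z+9

By polynomial division,
  z^2+15z+54 = (z^2+4z−45) + (11z+99)
  z^2+4z−45 = ((1/11)z−5/11)(11z+99) + (0)
Last nonzero remainder: 11z+99. Dividing through by 11 gives the monic gcd z+9.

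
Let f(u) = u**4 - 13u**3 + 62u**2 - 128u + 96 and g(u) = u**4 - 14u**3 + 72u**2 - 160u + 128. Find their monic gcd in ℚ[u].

Repeated division with remainder:
  u**4 - 13u**3 + 62u**2 - 128u + 96 = (u**4 - 14u**3 + 72u**2 - 160u + 128) + (u**3 - 10u**2 + 32u - 32)
  u**4 - 14u**3 + 72u**2 - 160u + 128 = (u - 4)(u**3 - 10u**2 + 32u - 32) + (0)
The last nonzero remainder u**3 - 10u**2 + 32u - 32 is already monic.

u**3 - 10u**2 + 32u - 32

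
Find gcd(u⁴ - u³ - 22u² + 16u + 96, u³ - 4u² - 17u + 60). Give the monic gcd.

u² + u - 12

Apply the Euclidean algorithm:
  u⁴ - u³ - 22u² + 16u + 96 = (u + 3)(u³ - 4u² - 17u + 60) + (7u² + 7u - 84)
  u³ - 4u² - 17u + 60 = ((1/7)u - 5/7)(7u² + 7u - 84) + (0)
Last nonzero remainder: 7u² + 7u - 84. Dividing through by 7 gives the monic gcd u² + u - 12.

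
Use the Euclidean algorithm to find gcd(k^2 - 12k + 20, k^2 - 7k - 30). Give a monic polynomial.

Euclidean algorithm in ℚ[k]:
  k^2 - 12k + 20 = (k^2 - 7k - 30) + (-5k + 50)
  k^2 - 7k - 30 = (-(1/5)k - 3/5)(-5k + 50) + (0)
Last nonzero remainder: -5k + 50. Dividing through by -5 gives the monic gcd k - 10.

k - 10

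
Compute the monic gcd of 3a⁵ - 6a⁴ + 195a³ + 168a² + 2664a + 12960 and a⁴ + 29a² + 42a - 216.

Apply the Euclidean algorithm:
  3a⁵ - 6a⁴ + 195a³ + 168a² + 2664a + 12960 = (3a - 6)(a⁴ + 29a² + 42a - 216) + (108a³ + 216a² + 3564a + 11664)
  a⁴ + 29a² + 42a - 216 = ((1/108)a - 1/54)(108a³ + 216a² + 3564a + 11664) + (0)
Last nonzero remainder: 108a³ + 216a² + 3564a + 11664. Dividing through by 108 gives the monic gcd a³ + 2a² + 33a + 108.

a³ + 2a² + 33a + 108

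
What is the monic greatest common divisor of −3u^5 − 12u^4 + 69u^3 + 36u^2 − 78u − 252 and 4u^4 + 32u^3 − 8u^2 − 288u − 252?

u^2 + 4u − 21

Repeated division with remainder:
  −3u^5 − 12u^4 + 69u^3 + 36u^2 − 78u − 252 = (−(3/4)u + 3)(4u^4 + 32u^3 − 8u^2 − 288u − 252) + (−33u^3 − 156u^2 + 597u + 504)
  4u^4 + 32u^3 − 8u^2 − 288u − 252 = (−(4/33)u − 48/121)(−33u^3 − 156u^2 + 597u + 504) + ((300/121)u^2 + (1200/121)u − 6300/121)
  −33u^3 − 156u^2 + 597u + 504 = (−(1331/100)u − 242/25)((300/121)u^2 + (1200/121)u − 6300/121) + (0)
Last nonzero remainder: (300/121)u^2 + (1200/121)u − 6300/121. Dividing through by 300/121 gives the monic gcd u^2 + 4u − 21.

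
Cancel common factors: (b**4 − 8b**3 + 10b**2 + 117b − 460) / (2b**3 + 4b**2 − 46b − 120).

By polynomial division,
  b**4 − 8b**3 + 10b**2 + 117b − 460 = ((1/2)b − 5)(2b**3 + 4b**2 − 46b − 120) + (53b**2 − 53b − 1060)
  2b**3 + 4b**2 − 46b − 120 = ((2/53)b + 6/53)(53b**2 − 53b − 1060) + (0)
Last nonzero remainder: 53b**2 − 53b − 1060. Dividing through by 53 gives the monic gcd b**2 − b − 20.
Cancel b**2 − b − 20 from numerator and denominator to get the reduced form.

(b**2 − 7b + 23)/(2b + 6)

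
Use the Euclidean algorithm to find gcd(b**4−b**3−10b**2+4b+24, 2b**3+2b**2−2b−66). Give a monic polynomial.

Euclidean algorithm in ℚ[b]:
  b**4−b**3−10b**2+4b+24 = ((1/2)b−1)(2b**3+2b**2−2b−66) + (−7b**2+35b−42)
  2b**3+2b**2−2b−66 = (−(2/7)b−12/7)(−7b**2+35b−42) + (46b−138)
  −7b**2+35b−42 = (−(7/46)b+7/23)(46b−138) + (0)
Last nonzero remainder: 46b−138. Dividing through by 46 gives the monic gcd b−3.

b−3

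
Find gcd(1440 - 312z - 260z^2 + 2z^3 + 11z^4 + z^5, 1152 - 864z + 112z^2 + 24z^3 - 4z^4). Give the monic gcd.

48 - 28z + z^3

Apply the Euclidean algorithm:
  z^5 + 11z^4 + 2z^3 - 260z^2 - 312z + 1440 = (-(1/4)z - 17/4)(-4z^4 + 24z^3 + 112z^2 - 864z + 1152) + (132z^3 - 3696z + 6336)
  -4z^4 + 24z^3 + 112z^2 - 864z + 1152 = (-(1/33)z + 2/11)(132z^3 - 3696z + 6336) + (0)
Last nonzero remainder: 132z^3 - 3696z + 6336. Dividing through by 132 gives the monic gcd z^3 - 28z + 48.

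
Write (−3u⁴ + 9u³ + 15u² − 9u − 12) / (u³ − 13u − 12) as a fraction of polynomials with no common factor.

Repeated division with remainder:
  −3u⁴ + 9u³ + 15u² − 9u − 12 = (−3u + 9)(u³ − 13u − 12) + (−24u² + 72u + 96)
  u³ − 13u − 12 = (−(1/24)u − 1/8)(−24u² + 72u + 96) + (0)
Last nonzero remainder: −24u² + 72u + 96. Dividing through by −24 gives the monic gcd u² − 3u − 4.
Cancel u² − 3u − 4 from numerator and denominator to get the reduced form.

(−3u² + 3)/(u + 3)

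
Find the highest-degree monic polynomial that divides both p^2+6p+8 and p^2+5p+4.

p+4

Euclidean algorithm in ℚ[p]:
  p^2+6p+8 = (p^2+5p+4) + (p+4)
  p^2+5p+4 = (p+1)(p+4) + (0)
The last nonzero remainder p+4 is already monic.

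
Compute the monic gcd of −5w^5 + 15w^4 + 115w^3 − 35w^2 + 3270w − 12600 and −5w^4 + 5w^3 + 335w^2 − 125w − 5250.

Repeated division with remainder:
  −5w^5 + 15w^4 + 115w^3 − 35w^2 + 3270w − 12600 = (w − 2)(−5w^4 + 5w^3 + 335w^2 − 125w − 5250) + (−210w^3 + 760w^2 + 8270w − 23100)
  −5w^4 + 5w^3 + 335w^2 − 125w − 5250 = ((1/42)w + 55/882)(−210w^3 + 760w^2 + 8270w − 23100) + ((40000/441)w^2 − (40000/441)w − 80000/21)
  −210w^3 + 760w^2 + 8270w − 23100 = (−(9261/4000)w + 4851/800)((40000/441)w^2 − (40000/441)w − 80000/21) + (0)
Last nonzero remainder: (40000/441)w^2 − (40000/441)w − 80000/21. Dividing through by 40000/441 gives the monic gcd w^2 − w − 42.

w^2 − w − 42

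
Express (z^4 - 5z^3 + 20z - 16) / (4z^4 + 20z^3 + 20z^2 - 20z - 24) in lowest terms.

Euclidean algorithm in ℚ[z]:
  z^4 - 5z^3 + 20z - 16 = (1/4)(4z^4 + 20z^3 + 20z^2 - 20z - 24) + (-10z^3 - 5z^2 + 25z - 10)
  4z^4 + 20z^3 + 20z^2 - 20z - 24 = (-(2/5)z - 9/5)(-10z^3 - 5z^2 + 25z - 10) + (21z^2 + 21z - 42)
  -10z^3 - 5z^2 + 25z - 10 = (-(10/21)z + 5/21)(21z^2 + 21z - 42) + (0)
Last nonzero remainder: 21z^2 + 21z - 42. Dividing through by 21 gives the monic gcd z^2 + z - 2.
Cancel z^2 + z - 2 from numerator and denominator to get the reduced form.

(z^2 - 6z + 8)/(4z^2 + 16z + 12)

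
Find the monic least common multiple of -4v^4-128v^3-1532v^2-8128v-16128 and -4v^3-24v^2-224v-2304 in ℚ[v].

v^6+30v^5+391v^4+3570v^3+27544v^2+138240v+290304

Euclidean algorithm in ℚ[v]:
  -4v^4-128v^3-1532v^2-8128v-16128 = (v+26)(-4v^3-24v^2-224v-2304) + (-684v^2+43776)
  -4v^3-24v^2-224v-2304 = ((1/171)v+2/57)(-684v^2+43776) + (-480v-3840)
  -684v^2+43776 = ((57/40)v-57/5)(-480v-3840) + (0)
Last nonzero remainder: -480v-3840. Dividing through by -480 gives the monic gcd v+8.
Then lcm(f, g) = f·g / gcd(f, g); expanding and making the result monic gives the answer.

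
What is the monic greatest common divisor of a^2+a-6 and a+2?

1

By polynomial division,
  a^2+a-6 = (a-1)(a+2) + (-4)
  a+2 = (-(1/4)a-1/2)(-4) + (0)
The last nonzero remainder is the constant -4, so the polynomials are coprime and gcd = 1.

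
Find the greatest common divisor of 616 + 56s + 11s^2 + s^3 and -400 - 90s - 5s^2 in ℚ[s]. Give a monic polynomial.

1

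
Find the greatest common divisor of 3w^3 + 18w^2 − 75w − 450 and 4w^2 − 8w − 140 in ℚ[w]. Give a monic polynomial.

w + 5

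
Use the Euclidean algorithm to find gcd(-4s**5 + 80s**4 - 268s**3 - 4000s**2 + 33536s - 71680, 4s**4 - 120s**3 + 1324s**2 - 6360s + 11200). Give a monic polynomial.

s**3 - 20s**2 + 131s - 280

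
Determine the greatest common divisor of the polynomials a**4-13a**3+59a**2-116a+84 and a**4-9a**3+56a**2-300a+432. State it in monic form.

a**2-8a+12

Repeated division with remainder:
  a**4-13a**3+59a**2-116a+84 = (a**4-9a**3+56a**2-300a+432) + (-4a**3+3a**2+184a-348)
  a**4-9a**3+56a**2-300a+432 = (-(1/4)a+33/16)(-4a**3+3a**2+184a-348) + ((1533/16)a**2-(1533/2)a+4599/4)
  -4a**3+3a**2+184a-348 = (-(64/1533)a-464/1533)((1533/16)a**2-(1533/2)a+4599/4) + (0)
Last nonzero remainder: (1533/16)a**2-(1533/2)a+4599/4. Dividing through by 1533/16 gives the monic gcd a**2-8a+12.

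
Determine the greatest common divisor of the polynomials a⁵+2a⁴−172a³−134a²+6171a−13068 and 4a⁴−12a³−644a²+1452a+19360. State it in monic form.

a²−121

Repeated division with remainder:
  a⁵+2a⁴−172a³−134a²+6171a−13068 = ((1/4)a+5/4)(4a⁴−12a³−644a²+1452a+19360) + (4a³+308a²−484a−37268)
  4a⁴−12a³−644a²+1452a+19360 = (a−80)(4a³+308a²−484a−37268) + (24480a²−2962080)
  4a³+308a²−484a−37268 = ((1/6120)a+77/6120)(24480a²−2962080) + (0)
Last nonzero remainder: 24480a²−2962080. Dividing through by 24480 gives the monic gcd a²−121.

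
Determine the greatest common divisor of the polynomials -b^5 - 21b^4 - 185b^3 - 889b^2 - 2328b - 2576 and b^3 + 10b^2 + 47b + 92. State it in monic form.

Apply the Euclidean algorithm:
  -b^5 - 21b^4 - 185b^3 - 889b^2 - 2328b - 2576 = (-b^2 - 11b - 28)(b^3 + 10b^2 + 47b + 92) + (0)
The last nonzero remainder b^3 + 10b^2 + 47b + 92 is already monic.

b^3 + 10b^2 + 47b + 92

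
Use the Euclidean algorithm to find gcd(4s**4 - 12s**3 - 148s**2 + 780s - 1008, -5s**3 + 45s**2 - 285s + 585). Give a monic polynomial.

Euclidean algorithm in ℚ[s]:
  4s**4 - 12s**3 - 148s**2 + 780s - 1008 = (-(4/5)s - 24/5)(-5s**3 + 45s**2 - 285s + 585) + (-160s**2 - 120s + 1800)
  -5s**3 + 45s**2 - 285s + 585 = ((1/32)s - 39/128)(-160s**2 - 120s + 1800) + (-(6045/16)s + 18135/16)
  -160s**2 - 120s + 1800 = ((512/1209)s + 640/403)(-(6045/16)s + 18135/16) + (0)
Last nonzero remainder: -(6045/16)s + 18135/16. Dividing through by -6045/16 gives the monic gcd s - 3.

s - 3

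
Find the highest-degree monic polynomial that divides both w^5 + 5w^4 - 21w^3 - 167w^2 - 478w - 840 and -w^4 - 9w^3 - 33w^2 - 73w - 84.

w^3 + 6w^2 + 15w + 28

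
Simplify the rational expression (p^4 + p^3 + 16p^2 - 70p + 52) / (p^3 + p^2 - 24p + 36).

(p^3 + 3p^2 + 22p - 26)/(p^2 + 3p - 18)

Euclidean algorithm in ℚ[p]:
  p^4 + p^3 + 16p^2 - 70p + 52 = (p)(p^3 + p^2 - 24p + 36) + (40p^2 - 106p + 52)
  p^3 + p^2 - 24p + 36 = ((1/40)p + 73/800)(40p^2 - 106p + 52) + (-(6251/400)p + 6251/200)
  40p^2 - 106p + 52 = (-(16000/6251)p + 10400/6251)(-(6251/400)p + 6251/200) + (0)
Last nonzero remainder: -(6251/400)p + 6251/200. Dividing through by -6251/400 gives the monic gcd p - 2.
Cancel p - 2 from numerator and denominator to get the reduced form.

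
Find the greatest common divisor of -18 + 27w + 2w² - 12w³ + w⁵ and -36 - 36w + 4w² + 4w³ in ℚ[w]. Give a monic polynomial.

Apply the Euclidean algorithm:
  w⁵ - 12w³ + 2w² + 27w - 18 = ((1/4)w² - (1/4)w - 1/2)(4w³ + 4w² - 36w - 36) + (4w² - 36)
  4w³ + 4w² - 36w - 36 = (w + 1)(4w² - 36) + (0)
Last nonzero remainder: 4w² - 36. Dividing through by 4 gives the monic gcd w² - 9.

-9 + w²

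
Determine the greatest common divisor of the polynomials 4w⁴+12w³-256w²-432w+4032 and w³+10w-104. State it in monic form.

w-4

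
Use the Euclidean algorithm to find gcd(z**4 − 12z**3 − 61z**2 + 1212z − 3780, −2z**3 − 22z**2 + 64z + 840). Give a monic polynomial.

Apply the Euclidean algorithm:
  z**4 − 12z**3 − 61z**2 + 1212z − 3780 = (−(1/2)z + 23/2)(−2z**3 − 22z**2 + 64z + 840) + (224z**2 + 896z − 13440)
  −2z**3 − 22z**2 + 64z + 840 = (−(1/112)z − 1/16)(224z**2 + 896z − 13440) + (0)
Last nonzero remainder: 224z**2 + 896z − 13440. Dividing through by 224 gives the monic gcd z**2 + 4z − 60.

z**2 + 4z − 60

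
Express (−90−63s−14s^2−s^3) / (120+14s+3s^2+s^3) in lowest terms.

(−18−9s−s^2)/(24−2s+s^2)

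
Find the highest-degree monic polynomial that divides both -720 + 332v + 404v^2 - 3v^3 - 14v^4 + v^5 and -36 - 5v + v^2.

-36 - 5v + v^2

By polynomial division,
  v^5 - 14v^4 - 3v^3 + 404v^2 + 332v - 720 = (v^3 - 9v^2 - 12v + 20)(v^2 - 5v - 36) + (0)
The last nonzero remainder v^2 - 5v - 36 is already monic.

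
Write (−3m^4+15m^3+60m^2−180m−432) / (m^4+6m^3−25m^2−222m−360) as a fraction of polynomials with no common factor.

Repeated division with remainder:
  −3m^4+15m^3+60m^2−180m−432 = (−3)(m^4+6m^3−25m^2−222m−360) + (33m^3−15m^2−846m−1512)
  m^4+6m^3−25m^2−222m−360 = ((1/33)m+71/363)(33m^3−15m^2−846m−1512) + ((432/121)m^2−(1296/121)m−7776/121)
  33m^3−15m^2−846m−1512 = ((1331/144)m+847/36)((432/121)m^2−(1296/121)m−7776/121) + (0)
Last nonzero remainder: (432/121)m^2−(1296/121)m−7776/121. Dividing through by 432/121 gives the monic gcd m^2−3m−18.
Cancel m^2−3m−18 from numerator and denominator to get the reduced form.

(−3m^2+6m+24)/(m^2+9m+20)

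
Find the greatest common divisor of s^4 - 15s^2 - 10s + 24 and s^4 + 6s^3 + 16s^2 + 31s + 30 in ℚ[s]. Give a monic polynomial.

By polynomial division,
  s^4 - 15s^2 - 10s + 24 = (s^4 + 6s^3 + 16s^2 + 31s + 30) + (-6s^3 - 31s^2 - 41s - 6)
  s^4 + 6s^3 + 16s^2 + 31s + 30 = (-(1/6)s - 5/36)(-6s^3 - 31s^2 - 41s - 6) + ((175/36)s^2 + (875/36)s + 175/6)
  -6s^3 - 31s^2 - 41s - 6 = (-(216/175)s - 36/175)((175/36)s^2 + (875/36)s + 175/6) + (0)
Last nonzero remainder: (175/36)s^2 + (875/36)s + 175/6. Dividing through by 175/36 gives the monic gcd s^2 + 5s + 6.

s^2 + 5s + 6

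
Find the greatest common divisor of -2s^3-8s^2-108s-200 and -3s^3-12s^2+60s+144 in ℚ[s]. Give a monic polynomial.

s+2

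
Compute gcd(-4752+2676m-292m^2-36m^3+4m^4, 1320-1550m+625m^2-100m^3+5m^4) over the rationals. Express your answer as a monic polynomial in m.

-132+89m-18m^2+m^3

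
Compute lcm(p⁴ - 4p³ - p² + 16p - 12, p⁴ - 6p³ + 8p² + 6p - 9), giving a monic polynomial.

p⁶ - 6p⁵ + 4p⁴ + 30p³ - 41p² - 24p + 36

Euclidean algorithm in ℚ[p]:
  p⁴ - 4p³ - p² + 16p - 12 = (p⁴ - 6p³ + 8p² + 6p - 9) + (2p³ - 9p² + 10p - 3)
  p⁴ - 6p³ + 8p² + 6p - 9 = ((1/2)p - 3/4)(2p³ - 9p² + 10p - 3) + (-(15/4)p² + 15p - 45/4)
  2p³ - 9p² + 10p - 3 = (-(8/15)p + 4/15)(-(15/4)p² + 15p - 45/4) + (0)
Last nonzero remainder: -(15/4)p² + 15p - 45/4. Dividing through by -15/4 gives the monic gcd p² - 4p + 3.
Then lcm(f, g) = f·g / gcd(f, g); expanding and making the result monic gives the answer.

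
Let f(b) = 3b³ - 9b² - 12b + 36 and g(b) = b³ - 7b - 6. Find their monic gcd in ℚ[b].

b² - b - 6

Euclidean algorithm in ℚ[b]:
  3b³ - 9b² - 12b + 36 = (3)(b³ - 7b - 6) + (-9b² + 9b + 54)
  b³ - 7b - 6 = (-(1/9)b - 1/9)(-9b² + 9b + 54) + (0)
Last nonzero remainder: -9b² + 9b + 54. Dividing through by -9 gives the monic gcd b² - b - 6.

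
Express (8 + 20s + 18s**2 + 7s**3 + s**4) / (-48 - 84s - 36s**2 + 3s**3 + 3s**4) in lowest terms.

(2 + s)/(-12 + 3s)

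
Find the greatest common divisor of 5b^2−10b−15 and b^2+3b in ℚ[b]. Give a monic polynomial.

1

Repeated division with remainder:
  5b^2−10b−15 = (5)(b^2+3b) + (−25b−15)
  b^2+3b = (−(1/25)b−12/125)(−25b−15) + (−36/25)
  −25b−15 = ((625/36)b+125/12)(−36/25) + (0)
The last nonzero remainder is the constant −36/25, so the polynomials are coprime and gcd = 1.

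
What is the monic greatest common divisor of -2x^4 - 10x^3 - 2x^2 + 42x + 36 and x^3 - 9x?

Apply the Euclidean algorithm:
  -2x^4 - 10x^3 - 2x^2 + 42x + 36 = (-2x - 10)(x^3 - 9x) + (-20x^2 - 48x + 36)
  x^3 - 9x = (-(1/20)x + 3/25)(-20x^2 - 48x + 36) + (-(36/25)x - 108/25)
  -20x^2 - 48x + 36 = ((125/9)x - 25/3)(-(36/25)x - 108/25) + (0)
Last nonzero remainder: -(36/25)x - 108/25. Dividing through by -36/25 gives the monic gcd x + 3.

x + 3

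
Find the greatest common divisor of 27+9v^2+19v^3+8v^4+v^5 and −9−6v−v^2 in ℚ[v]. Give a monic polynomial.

Apply the Euclidean algorithm:
  v^5+8v^4+19v^3+9v^2+27 = (−v^3−2v^2+2v−3)(−v^2−6v−9) + (0)
Last nonzero remainder: −v^2−6v−9. Dividing through by −1 gives the monic gcd v^2+6v+9.

9+6v+v^2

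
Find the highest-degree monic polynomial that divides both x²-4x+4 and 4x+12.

1

Euclidean algorithm in ℚ[x]:
  x²-4x+4 = ((1/4)x-7/4)(4x+12) + (25)
  4x+12 = ((4/25)x+12/25)(25) + (0)
The last nonzero remainder is the constant 25, so the polynomials are coprime and gcd = 1.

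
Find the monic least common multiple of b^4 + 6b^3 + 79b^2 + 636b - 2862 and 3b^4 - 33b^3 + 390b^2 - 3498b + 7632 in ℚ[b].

b^5 - 2b^4 + 31b^3 + 4b^2 - 7950b + 22896

By polynomial division,
  b^4 + 6b^3 + 79b^2 + 636b - 2862 = (1/3)(3b^4 - 33b^3 + 390b^2 - 3498b + 7632) + (17b^3 - 51b^2 + 1802b - 5406)
  3b^4 - 33b^3 + 390b^2 - 3498b + 7632 = ((3/17)b - 24/17)(17b^3 - 51b^2 + 1802b - 5406) + (0)
Last nonzero remainder: 17b^3 - 51b^2 + 1802b - 5406. Dividing through by 17 gives the monic gcd b^3 - 3b^2 + 106b - 318.
Then lcm(f, g) = f·g / gcd(f, g); expanding and making the result monic gives the answer.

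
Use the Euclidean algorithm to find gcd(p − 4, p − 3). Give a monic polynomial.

1

Apply the Euclidean algorithm:
  p − 4 = (p − 3) + (−1)
  p − 3 = (−p + 3)(−1) + (0)
The last nonzero remainder is the constant −1, so the polynomials are coprime and gcd = 1.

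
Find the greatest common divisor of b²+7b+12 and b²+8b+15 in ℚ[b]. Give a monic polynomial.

b+3

By polynomial division,
  b²+7b+12 = (b²+8b+15) + (-b-3)
  b²+8b+15 = (-b-5)(-b-3) + (0)
Last nonzero remainder: -b-3. Dividing through by -1 gives the monic gcd b+3.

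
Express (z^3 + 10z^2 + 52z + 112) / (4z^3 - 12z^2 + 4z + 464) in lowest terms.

(z^2 + 6z + 28)/(4z^2 - 28z + 116)

Euclidean algorithm in ℚ[z]:
  z^3 + 10z^2 + 52z + 112 = (1/4)(4z^3 - 12z^2 + 4z + 464) + (13z^2 + 51z - 4)
  4z^3 - 12z^2 + 4z + 464 = ((4/13)z - 360/169)(13z^2 + 51z - 4) + ((19244/169)z + 76976/169)
  13z^2 + 51z - 4 = ((2197/19244)z - 169/19244)((19244/169)z + 76976/169) + (0)
Last nonzero remainder: (19244/169)z + 76976/169. Dividing through by 19244/169 gives the monic gcd z + 4.
Cancel z + 4 from numerator and denominator to get the reduced form.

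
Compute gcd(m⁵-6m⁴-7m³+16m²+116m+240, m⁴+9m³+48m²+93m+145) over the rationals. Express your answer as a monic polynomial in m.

Apply the Euclidean algorithm:
  m⁵-6m⁴-7m³+16m²+116m+240 = (m-15)(m⁴+9m³+48m²+93m+145) + (80m³+643m²+1366m+2415)
  m⁴+9m³+48m²+93m+145 = ((1/80)m+77/6400)(80m³+643m²+1366m+2415) + ((148409/6400)m²+(148409/3200)m+148409/1280)
  80m³+643m²+1366m+2415 = ((512000/148409)m+3091200/148409)((148409/6400)m²+(148409/3200)m+148409/1280) + (0)
Last nonzero remainder: (148409/6400)m²+(148409/3200)m+148409/1280. Dividing through by 148409/6400 gives the monic gcd m²+2m+5.

m²+2m+5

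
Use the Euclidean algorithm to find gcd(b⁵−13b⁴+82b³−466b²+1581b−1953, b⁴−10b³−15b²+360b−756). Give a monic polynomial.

b²−10b+21

Apply the Euclidean algorithm:
  b⁵−13b⁴+82b³−466b²+1581b−1953 = (b−3)(b⁴−10b³−15b²+360b−756) + (67b³−871b²+3417b−4221)
  b⁴−10b³−15b²+360b−756 = ((1/67)b+3/67)(67b³−871b²+3417b−4221) + (−27b²+270b−567)
  67b³−871b²+3417b−4221 = (−(67/27)b+67/9)(−27b²+270b−567) + (0)
Last nonzero remainder: −27b²+270b−567. Dividing through by −27 gives the monic gcd b²−10b+21.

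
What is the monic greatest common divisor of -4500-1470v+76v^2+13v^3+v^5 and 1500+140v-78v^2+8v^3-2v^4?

150+44v+v^2+v^3

Euclidean algorithm in ℚ[v]:
  v^5+13v^3+76v^2-1470v-4500 = (-(1/2)v-2)(-2v^4+8v^3-78v^2+140v+1500) + (-10v^3-10v^2-440v-1500)
  -2v^4+8v^3-78v^2+140v+1500 = ((1/5)v-1)(-10v^3-10v^2-440v-1500) + (0)
Last nonzero remainder: -10v^3-10v^2-440v-1500. Dividing through by -10 gives the monic gcd v^3+v^2+44v+150.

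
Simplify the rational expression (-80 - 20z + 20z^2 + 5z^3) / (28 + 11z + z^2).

By polynomial division,
  5z^3 + 20z^2 - 20z - 80 = (5z - 35)(z^2 + 11z + 28) + (225z + 900)
  z^2 + 11z + 28 = ((1/225)z + 7/225)(225z + 900) + (0)
Last nonzero remainder: 225z + 900. Dividing through by 225 gives the monic gcd z + 4.
Cancel z + 4 from numerator and denominator to get the reduced form.

(-20 + 5z^2)/(7 + z)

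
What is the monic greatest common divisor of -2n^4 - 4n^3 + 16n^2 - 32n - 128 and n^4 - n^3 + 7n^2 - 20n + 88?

n^2 - 4n + 8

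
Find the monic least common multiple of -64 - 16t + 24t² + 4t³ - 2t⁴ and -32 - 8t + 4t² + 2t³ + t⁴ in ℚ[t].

256 + 128t - 48t² - 32t³ - 8t⁴ + t⁶

Euclidean algorithm in ℚ[t]:
  -2t⁴ + 4t³ + 24t² - 16t - 64 = (-2)(t⁴ + 2t³ + 4t² - 8t - 32) + (8t³ + 32t² - 32t - 128)
  t⁴ + 2t³ + 4t² - 8t - 32 = ((1/8)t - 1/4)(8t³ + 32t² - 32t - 128) + (16t² - 64)
  8t³ + 32t² - 32t - 128 = ((1/2)t + 2)(16t² - 64) + (0)
Last nonzero remainder: 16t² - 64. Dividing through by 16 gives the monic gcd t² - 4.
Then lcm(f, g) = f·g / gcd(f, g); expanding and making the result monic gives the answer.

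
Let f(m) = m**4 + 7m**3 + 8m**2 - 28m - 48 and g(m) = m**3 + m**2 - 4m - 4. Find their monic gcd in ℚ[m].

Repeated division with remainder:
  m**4 + 7m**3 + 8m**2 - 28m - 48 = (m + 6)(m**3 + m**2 - 4m - 4) + (6m**2 - 24)
  m**3 + m**2 - 4m - 4 = ((1/6)m + 1/6)(6m**2 - 24) + (0)
Last nonzero remainder: 6m**2 - 24. Dividing through by 6 gives the monic gcd m**2 - 4.

m**2 - 4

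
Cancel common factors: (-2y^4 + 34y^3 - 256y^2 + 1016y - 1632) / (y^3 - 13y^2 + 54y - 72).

(-2y^2 + 14y - 68)/(y - 3)

Euclidean algorithm in ℚ[y]:
  -2y^4 + 34y^3 - 256y^2 + 1016y - 1632 = (-2y + 8)(y^3 - 13y^2 + 54y - 72) + (-44y^2 + 440y - 1056)
  y^3 - 13y^2 + 54y - 72 = (-(1/44)y + 3/44)(-44y^2 + 440y - 1056) + (0)
Last nonzero remainder: -44y^2 + 440y - 1056. Dividing through by -44 gives the monic gcd y^2 - 10y + 24.
Cancel y^2 - 10y + 24 from numerator and denominator to get the reduced form.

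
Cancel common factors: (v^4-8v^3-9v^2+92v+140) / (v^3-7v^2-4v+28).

Apply the Euclidean algorithm:
  v^4-8v^3-9v^2+92v+140 = (v-1)(v^3-7v^2-4v+28) + (-12v^2+60v+168)
  v^3-7v^2-4v+28 = (-(1/12)v+1/6)(-12v^2+60v+168) + (0)
Last nonzero remainder: -12v^2+60v+168. Dividing through by -12 gives the monic gcd v^2-5v-14.
Cancel v^2-5v-14 from numerator and denominator to get the reduced form.

(v^2-3v-10)/(v-2)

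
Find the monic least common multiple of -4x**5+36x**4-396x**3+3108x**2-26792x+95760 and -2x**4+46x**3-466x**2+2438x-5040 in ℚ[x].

x**6-17x**5+171x**4-1569x**3+12914x**2-77524x+191520

Euclidean algorithm in ℚ[x]:
  -4x**5+36x**4-396x**3+3108x**2-26792x+95760 = (2x+28)(-2x**4+46x**3-466x**2+2438x-5040) + (-752x**3+11280x**2-84976x+236880)
  -2x**4+46x**3-466x**2+2438x-5040 = ((1/376)x-1/47)(-752x**3+11280x**2-84976x+236880) + (0)
Last nonzero remainder: -752x**3+11280x**2-84976x+236880. Dividing through by -752 gives the monic gcd x**3-15x**2+113x-315.
Then lcm(f, g) = f·g / gcd(f, g); expanding and making the result monic gives the answer.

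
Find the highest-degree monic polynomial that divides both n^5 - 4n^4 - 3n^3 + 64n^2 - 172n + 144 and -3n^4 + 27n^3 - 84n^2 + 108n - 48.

n^2 - 4n + 4

Repeated division with remainder:
  n^5 - 4n^4 - 3n^3 + 64n^2 - 172n + 144 = (-(1/3)n - 5/3)(-3n^4 + 27n^3 - 84n^2 + 108n - 48) + (14n^3 - 40n^2 - 8n + 64)
  -3n^4 + 27n^3 - 84n^2 + 108n - 48 = (-(3/14)n + 129/98)(14n^3 - 40n^2 - 8n + 64) + (-(1620/49)n^2 + (6480/49)n - 6480/49)
  14n^3 - 40n^2 - 8n + 64 = (-(343/810)n - 196/405)(-(1620/49)n^2 + (6480/49)n - 6480/49) + (0)
Last nonzero remainder: -(1620/49)n^2 + (6480/49)n - 6480/49. Dividing through by -1620/49 gives the monic gcd n^2 - 4n + 4.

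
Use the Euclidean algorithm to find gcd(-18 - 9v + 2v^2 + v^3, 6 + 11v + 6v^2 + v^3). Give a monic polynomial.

6 + 5v + v^2

Repeated division with remainder:
  v^3 + 2v^2 - 9v - 18 = (v^3 + 6v^2 + 11v + 6) + (-4v^2 - 20v - 24)
  v^3 + 6v^2 + 11v + 6 = (-(1/4)v - 1/4)(-4v^2 - 20v - 24) + (0)
Last nonzero remainder: -4v^2 - 20v - 24. Dividing through by -4 gives the monic gcd v^2 + 5v + 6.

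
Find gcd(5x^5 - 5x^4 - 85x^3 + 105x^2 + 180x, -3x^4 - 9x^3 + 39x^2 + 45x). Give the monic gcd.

Euclidean algorithm in ℚ[x]:
  5x^5 - 5x^4 - 85x^3 + 105x^2 + 180x = (-(5/3)x + 20/3)(-3x^4 - 9x^3 + 39x^2 + 45x) + (40x^3 - 80x^2 - 120x)
  -3x^4 - 9x^3 + 39x^2 + 45x = (-(3/40)x - 3/8)(40x^3 - 80x^2 - 120x) + (0)
Last nonzero remainder: 40x^3 - 80x^2 - 120x. Dividing through by 40 gives the monic gcd x^3 - 2x^2 - 3x.

x^3 - 2x^2 - 3x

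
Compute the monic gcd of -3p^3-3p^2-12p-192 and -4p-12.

Apply the Euclidean algorithm:
  -3p^3-3p^2-12p-192 = ((3/4)p^2-(3/2)p+15/2)(-4p-12) + (-102)
  -4p-12 = ((2/51)p+2/17)(-102) + (0)
The last nonzero remainder is the constant -102, so the polynomials are coprime and gcd = 1.

1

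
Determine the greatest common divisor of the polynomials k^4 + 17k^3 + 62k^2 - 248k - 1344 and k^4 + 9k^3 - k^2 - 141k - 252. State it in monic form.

k^2 + 3k - 28

Apply the Euclidean algorithm:
  k^4 + 17k^3 + 62k^2 - 248k - 1344 = (k^4 + 9k^3 - k^2 - 141k - 252) + (8k^3 + 63k^2 - 107k - 1092)
  k^4 + 9k^3 - k^2 - 141k - 252 = ((1/8)k + 9/64)(8k^3 + 63k^2 - 107k - 1092) + ((225/64)k^2 + (675/64)k - 1575/16)
  8k^3 + 63k^2 - 107k - 1092 = ((512/225)k + 832/75)((225/64)k^2 + (675/64)k - 1575/16) + (0)
Last nonzero remainder: (225/64)k^2 + (675/64)k - 1575/16. Dividing through by 225/64 gives the monic gcd k^2 + 3k - 28.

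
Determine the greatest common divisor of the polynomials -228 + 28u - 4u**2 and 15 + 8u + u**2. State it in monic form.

Repeated division with remainder:
  -4u**2 + 28u - 228 = (-4)(u**2 + 8u + 15) + (60u - 168)
  u**2 + 8u + 15 = ((1/60)u + 9/50)(60u - 168) + (1131/25)
  60u - 168 = ((500/377)u - 1400/377)(1131/25) + (0)
The last nonzero remainder is the constant 1131/25, so the polynomials are coprime and gcd = 1.

1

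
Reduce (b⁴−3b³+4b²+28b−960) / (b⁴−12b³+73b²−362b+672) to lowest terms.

(b²−b−30)/(b²−10b+21)

Apply the Euclidean algorithm:
  b⁴−3b³+4b²+28b−960 = (b⁴−12b³+73b²−362b+672) + (9b³−69b²+390b−1632)
  b⁴−12b³+73b²−362b+672 = ((1/9)b−13/27)(9b³−69b²+390b−1632) + (−(32/9)b²+(64/9)b−1024/9)
  9b³−69b²+390b−1632 = (−(81/32)b+459/32)(−(32/9)b²+(64/9)b−1024/9) + (0)
Last nonzero remainder: −(32/9)b²+(64/9)b−1024/9. Dividing through by −32/9 gives the monic gcd b²−2b+32.
Cancel b²−2b+32 from numerator and denominator to get the reduced form.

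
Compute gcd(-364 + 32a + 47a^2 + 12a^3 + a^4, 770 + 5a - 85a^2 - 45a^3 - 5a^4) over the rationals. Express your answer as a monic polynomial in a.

-14 + 5a + a^2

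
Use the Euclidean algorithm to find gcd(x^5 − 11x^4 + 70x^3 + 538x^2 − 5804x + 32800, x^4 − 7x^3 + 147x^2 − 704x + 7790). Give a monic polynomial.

x^2 − 10x + 82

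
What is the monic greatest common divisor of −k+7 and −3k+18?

Apply the Euclidean algorithm:
  −k+7 = (1/3)(−3k+18) + (1)
  −3k+18 = (−3k+18)(1) + (0)
The last nonzero remainder is the constant 1, so the polynomials are coprime and gcd = 1.

1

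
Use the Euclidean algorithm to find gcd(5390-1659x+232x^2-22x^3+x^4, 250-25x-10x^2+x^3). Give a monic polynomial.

-10+x

Apply the Euclidean algorithm:
  x^4-22x^3+232x^2-1659x+5390 = (x-12)(x^3-10x^2-25x+250) + (137x^2-2209x+8390)
  x^3-10x^2-25x+250 = ((1/137)x+839/18769)(137x^2-2209x+8390) + ((234696/18769)x-2346960/18769)
  137x^2-2209x+8390 = ((2571353/234696)x-15747191/234696)((234696/18769)x-2346960/18769) + (0)
Last nonzero remainder: (234696/18769)x-2346960/18769. Dividing through by 234696/18769 gives the monic gcd x-10.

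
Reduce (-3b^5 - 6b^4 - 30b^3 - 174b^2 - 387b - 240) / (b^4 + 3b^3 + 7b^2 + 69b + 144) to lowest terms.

(-3b^3 - 15b^2 - 27b - 15)/(b^2 + 6b + 9)

Apply the Euclidean algorithm:
  -3b^5 - 6b^4 - 30b^3 - 174b^2 - 387b - 240 = (-3b + 3)(b^4 + 3b^3 + 7b^2 + 69b + 144) + (-18b^3 + 12b^2 - 162b - 672)
  b^4 + 3b^3 + 7b^2 + 69b + 144 = (-(1/18)b - 11/54)(-18b^3 + 12b^2 - 162b - 672) + ((4/9)b^2 - (4/3)b + 64/9)
  -18b^3 + 12b^2 - 162b - 672 = (-(81/2)b - 189/2)((4/9)b^2 - (4/3)b + 64/9) + (0)
Last nonzero remainder: (4/9)b^2 - (4/3)b + 64/9. Dividing through by 4/9 gives the monic gcd b^2 - 3b + 16.
Cancel b^2 - 3b + 16 from numerator and denominator to get the reduced form.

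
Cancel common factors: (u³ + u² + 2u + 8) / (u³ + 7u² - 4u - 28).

(u² - u + 4)/(u² + 5u - 14)

Apply the Euclidean algorithm:
  u³ + u² + 2u + 8 = (u³ + 7u² - 4u - 28) + (-6u² + 6u + 36)
  u³ + 7u² - 4u - 28 = (-(1/6)u - 4/3)(-6u² + 6u + 36) + (10u + 20)
  -6u² + 6u + 36 = (-(3/5)u + 9/5)(10u + 20) + (0)
Last nonzero remainder: 10u + 20. Dividing through by 10 gives the monic gcd u + 2.
Cancel u + 2 from numerator and denominator to get the reduced form.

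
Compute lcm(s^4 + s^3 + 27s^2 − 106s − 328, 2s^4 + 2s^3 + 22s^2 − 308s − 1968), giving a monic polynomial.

s^6 − s^5 + s^4 − 184s^3 − 764s^2 + 3200s + 7872

Repeated division with remainder:
  s^4 + s^3 + 27s^2 − 106s − 328 = (1/2)(2s^4 + 2s^3 + 22s^2 − 308s − 1968) + (16s^2 + 48s + 656)
  2s^4 + 2s^3 + 22s^2 − 308s − 1968 = ((1/8)s^2 − (1/4)s − 3)(16s^2 + 48s + 656) + (0)
Last nonzero remainder: 16s^2 + 48s + 656. Dividing through by 16 gives the monic gcd s^2 + 3s + 41.
Then lcm(f, g) = f·g / gcd(f, g); expanding and making the result monic gives the answer.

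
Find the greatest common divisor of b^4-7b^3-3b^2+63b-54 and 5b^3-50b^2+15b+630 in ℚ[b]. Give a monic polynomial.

By polynomial division,
  b^4-7b^3-3b^2+63b-54 = ((1/5)b+3/5)(5b^3-50b^2+15b+630) + (24b^2-72b-432)
  5b^3-50b^2+15b+630 = ((5/24)b-35/24)(24b^2-72b-432) + (0)
Last nonzero remainder: 24b^2-72b-432. Dividing through by 24 gives the monic gcd b^2-3b-18.

b^2-3b-18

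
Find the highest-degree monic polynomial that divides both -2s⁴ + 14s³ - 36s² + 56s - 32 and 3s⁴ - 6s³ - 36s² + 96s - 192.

Euclidean algorithm in ℚ[s]:
  -2s⁴ + 14s³ - 36s² + 56s - 32 = (-2/3)(3s⁴ - 6s³ - 36s² + 96s - 192) + (10s³ - 60s² + 120s - 160)
  3s⁴ - 6s³ - 36s² + 96s - 192 = ((3/10)s + 6/5)(10s³ - 60s² + 120s - 160) + (0)
Last nonzero remainder: 10s³ - 60s² + 120s - 160. Dividing through by 10 gives the monic gcd s³ - 6s² + 12s - 16.

s³ - 6s² + 12s - 16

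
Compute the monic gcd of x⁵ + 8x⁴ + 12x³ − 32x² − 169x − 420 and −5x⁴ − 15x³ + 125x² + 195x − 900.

x³ + 6x² − 7x − 60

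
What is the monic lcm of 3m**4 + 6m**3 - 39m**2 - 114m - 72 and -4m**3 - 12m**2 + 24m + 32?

m**6 + 4m**5 - 17m**4 - 80m**3 + 4m**2 + 256m + 192

Repeated division with remainder:
  3m**4 + 6m**3 - 39m**2 - 114m - 72 = (-(3/4)m + 3/4)(-4m**3 - 12m**2 + 24m + 32) + (-12m**2 - 108m - 96)
  -4m**3 - 12m**2 + 24m + 32 = ((1/3)m - 2)(-12m**2 - 108m - 96) + (-160m - 160)
  -12m**2 - 108m - 96 = ((3/40)m + 3/5)(-160m - 160) + (0)
Last nonzero remainder: -160m - 160. Dividing through by -160 gives the monic gcd m + 1.
Then lcm(f, g) = f·g / gcd(f, g); expanding and making the result monic gives the answer.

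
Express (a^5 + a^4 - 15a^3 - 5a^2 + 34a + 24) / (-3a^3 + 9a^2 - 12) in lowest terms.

By polynomial division,
  a^5 + a^4 - 15a^3 - 5a^2 + 34a + 24 = (-(1/3)a^2 - (4/3)a + 1)(-3a^3 + 9a^2 - 12) + (-18a^2 + 18a + 36)
  -3a^3 + 9a^2 - 12 = ((1/6)a - 1/3)(-18a^2 + 18a + 36) + (0)
Last nonzero remainder: -18a^2 + 18a + 36. Dividing through by -18 gives the monic gcd a^2 - a - 2.
Cancel a^2 - a - 2 from numerator and denominator to get the reduced form.

(-a^3 - 2a^2 + 11a + 12)/(3a - 6)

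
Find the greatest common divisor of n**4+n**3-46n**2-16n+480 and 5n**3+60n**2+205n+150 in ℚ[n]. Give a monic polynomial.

Repeated division with remainder:
  n**4+n**3-46n**2-16n+480 = ((1/5)n-11/5)(5n**3+60n**2+205n+150) + (45n**2+405n+810)
  5n**3+60n**2+205n+150 = ((1/9)n+1/3)(45n**2+405n+810) + (-20n-120)
  45n**2+405n+810 = (-(9/4)n-27/4)(-20n-120) + (0)
Last nonzero remainder: -20n-120. Dividing through by -20 gives the monic gcd n+6.

n+6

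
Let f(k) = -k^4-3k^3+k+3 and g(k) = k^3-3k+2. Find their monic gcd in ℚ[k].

k-1

Euclidean algorithm in ℚ[k]:
  -k^4-3k^3+k+3 = (-k-3)(k^3-3k+2) + (-3k^2-6k+9)
  k^3-3k+2 = (-(1/3)k+2/3)(-3k^2-6k+9) + (4k-4)
  -3k^2-6k+9 = (-(3/4)k-9/4)(4k-4) + (0)
Last nonzero remainder: 4k-4. Dividing through by 4 gives the monic gcd k-1.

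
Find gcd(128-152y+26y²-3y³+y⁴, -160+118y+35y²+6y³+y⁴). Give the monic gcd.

Euclidean algorithm in ℚ[y]:
  y⁴-3y³+26y²-152y+128 = (y⁴+6y³+35y²+118y-160) + (-9y³-9y²-270y+288)
  y⁴+6y³+35y²+118y-160 = (-(1/9)y-5/9)(-9y³-9y²-270y+288) + (0)
Last nonzero remainder: -9y³-9y²-270y+288. Dividing through by -9 gives the monic gcd y³+y²+30y-32.

-32+30y+y²+y³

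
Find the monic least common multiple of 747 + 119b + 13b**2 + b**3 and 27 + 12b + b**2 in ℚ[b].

2241 + 1104b + 158b**2 + 16b**3 + b**4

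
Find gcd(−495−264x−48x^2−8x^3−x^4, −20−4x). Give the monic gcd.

5+x

Apply the Euclidean algorithm:
  −x^4−8x^3−48x^2−264x−495 = ((1/4)x^3+(3/4)x^2+(33/4)x+99/4)(−4x−20) + (0)
Last nonzero remainder: −4x−20. Dividing through by −4 gives the monic gcd x+5.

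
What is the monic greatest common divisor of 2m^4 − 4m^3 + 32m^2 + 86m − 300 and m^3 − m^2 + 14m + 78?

By polynomial division,
  2m^4 − 4m^3 + 32m^2 + 86m − 300 = (2m − 2)(m^3 − m^2 + 14m + 78) + (2m^2 − 42m − 144)
  m^3 − m^2 + 14m + 78 = ((1/2)m + 10)(2m^2 − 42m − 144) + (506m + 1518)
  2m^2 − 42m − 144 = ((1/253)m − 24/253)(506m + 1518) + (0)
Last nonzero remainder: 506m + 1518. Dividing through by 506 gives the monic gcd m + 3.

m + 3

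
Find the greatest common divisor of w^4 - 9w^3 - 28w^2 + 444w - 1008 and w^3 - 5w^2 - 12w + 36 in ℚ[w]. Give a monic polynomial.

Apply the Euclidean algorithm:
  w^4 - 9w^3 - 28w^2 + 444w - 1008 = (w - 4)(w^3 - 5w^2 - 12w + 36) + (-36w^2 + 360w - 864)
  w^3 - 5w^2 - 12w + 36 = (-(1/36)w - 5/36)(-36w^2 + 360w - 864) + (14w - 84)
  -36w^2 + 360w - 864 = (-(18/7)w + 72/7)(14w - 84) + (0)
Last nonzero remainder: 14w - 84. Dividing through by 14 gives the monic gcd w - 6.

w - 6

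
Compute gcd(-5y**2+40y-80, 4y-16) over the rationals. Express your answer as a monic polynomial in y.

y-4

By polynomial division,
  -5y**2+40y-80 = (-(5/4)y+5)(4y-16) + (0)
Last nonzero remainder: 4y-16. Dividing through by 4 gives the monic gcd y-4.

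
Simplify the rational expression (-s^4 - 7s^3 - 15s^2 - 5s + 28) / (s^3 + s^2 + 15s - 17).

(-s^3 - 8s^2 - 23s - 28)/(s^2 + 2s + 17)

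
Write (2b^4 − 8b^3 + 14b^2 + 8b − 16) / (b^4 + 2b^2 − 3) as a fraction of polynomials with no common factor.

(2b^2 − 8b + 16)/(b^2 + 3)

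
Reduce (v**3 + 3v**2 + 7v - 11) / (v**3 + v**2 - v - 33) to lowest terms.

(v - 1)/(v - 3)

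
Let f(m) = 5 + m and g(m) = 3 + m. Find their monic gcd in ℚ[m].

1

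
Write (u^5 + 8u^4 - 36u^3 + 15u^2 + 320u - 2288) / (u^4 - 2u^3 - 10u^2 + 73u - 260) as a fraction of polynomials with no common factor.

By polynomial division,
  u^5 + 8u^4 - 36u^3 + 15u^2 + 320u - 2288 = (u + 10)(u^4 - 2u^3 - 10u^2 + 73u - 260) + (-6u^3 + 42u^2 - 150u + 312)
  u^4 - 2u^3 - 10u^2 + 73u - 260 = (-(1/6)u - 5/6)(-6u^3 + 42u^2 - 150u + 312) + (0)
Last nonzero remainder: -6u^3 + 42u^2 - 150u + 312. Dividing through by -6 gives the monic gcd u^3 - 7u^2 + 25u - 52.
Cancel u^3 - 7u^2 + 25u - 52 from numerator and denominator to get the reduced form.

(u^2 + 15u + 44)/(u + 5)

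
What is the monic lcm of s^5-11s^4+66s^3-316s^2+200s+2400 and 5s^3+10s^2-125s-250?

Apply the Euclidean algorithm:
  s^5-11s^4+66s^3-316s^2+200s+2400 = ((1/5)s^2-(13/5)s+117/5)(5s^3+10s^2-125s-250) + (-825s^2+2475s+8250)
  5s^3+10s^2-125s-250 = (-(1/165)s-1/33)(-825s^2+2475s+8250) + (0)
Last nonzero remainder: -825s^2+2475s+8250. Dividing through by -825 gives the monic gcd s^2-3s-10.
Then lcm(f, g) = f·g / gcd(f, g); expanding and making the result monic gives the answer.

s^6-6s^5+11s^4+14s^3-1380s^2+3400s+12000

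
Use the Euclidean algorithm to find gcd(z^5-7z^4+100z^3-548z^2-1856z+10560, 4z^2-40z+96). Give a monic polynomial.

z^2-10z+24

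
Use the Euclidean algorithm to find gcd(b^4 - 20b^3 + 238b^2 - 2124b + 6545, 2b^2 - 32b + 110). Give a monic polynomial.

b^2 - 16b + 55

Repeated division with remainder:
  b^4 - 20b^3 + 238b^2 - 2124b + 6545 = ((1/2)b^2 - 2b + 119/2)(2b^2 - 32b + 110) + (0)
Last nonzero remainder: 2b^2 - 32b + 110. Dividing through by 2 gives the monic gcd b^2 - 16b + 55.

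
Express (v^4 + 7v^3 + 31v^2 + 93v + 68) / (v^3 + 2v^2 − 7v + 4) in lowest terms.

Repeated division with remainder:
  v^4 + 7v^3 + 31v^2 + 93v + 68 = (v + 5)(v^3 + 2v^2 − 7v + 4) + (28v^2 + 124v + 48)
  v^3 + 2v^2 − 7v + 4 = ((1/28)v − 17/196)(28v^2 + 124v + 48) + ((100/49)v + 400/49)
  28v^2 + 124v + 48 = ((343/25)v + 147/25)((100/49)v + 400/49) + (0)
Last nonzero remainder: (100/49)v + 400/49. Dividing through by 100/49 gives the monic gcd v + 4.
Cancel v + 4 from numerator and denominator to get the reduced form.

(v^3 + 3v^2 + 19v + 17)/(v^2 − 2v + 1)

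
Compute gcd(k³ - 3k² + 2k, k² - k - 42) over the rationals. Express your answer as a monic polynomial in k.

1

Euclidean algorithm in ℚ[k]:
  k³ - 3k² + 2k = (k - 2)(k² - k - 42) + (42k - 84)
  k² - k - 42 = ((1/42)k + 1/42)(42k - 84) + (-40)
  42k - 84 = (-(21/20)k + 21/10)(-40) + (0)
The last nonzero remainder is the constant -40, so the polynomials are coprime and gcd = 1.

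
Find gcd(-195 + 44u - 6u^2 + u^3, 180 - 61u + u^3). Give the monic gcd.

-5 + u

Euclidean algorithm in ℚ[u]:
  u^3 - 6u^2 + 44u - 195 = (u^3 - 61u + 180) + (-6u^2 + 105u - 375)
  u^3 - 61u + 180 = (-(1/6)u - 35/12)(-6u^2 + 105u - 375) + ((731/4)u - 3655/4)
  -6u^2 + 105u - 375 = (-(24/731)u + 300/731)((731/4)u - 3655/4) + (0)
Last nonzero remainder: (731/4)u - 3655/4. Dividing through by 731/4 gives the monic gcd u - 5.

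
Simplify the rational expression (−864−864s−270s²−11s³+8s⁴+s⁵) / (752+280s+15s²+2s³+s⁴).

(−54−27s+s³)/(47−6s+s²)

Apply the Euclidean algorithm:
  s⁵+8s⁴−11s³−270s²−864s−864 = (s+6)(s⁴+2s³+15s²+280s+752) + (−38s³−640s²−3296s−5376)
  s⁴+2s³+15s²+280s+752 = (−(1/38)s+141/361)(−38s³−640s²−3296s−5376) + ((64343/361)s²+(514744/361)s+1029488/361)
  −38s³−640s²−3296s−5376 = (−(13718/64343)s−121296/64343)((64343/361)s²+(514744/361)s+1029488/361) + (0)
Last nonzero remainder: (64343/361)s²+(514744/361)s+1029488/361. Dividing through by 64343/361 gives the monic gcd s²+8s+16.
Cancel s²+8s+16 from numerator and denominator to get the reduced form.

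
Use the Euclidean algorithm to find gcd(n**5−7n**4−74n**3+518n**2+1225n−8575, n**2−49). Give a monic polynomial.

By polynomial division,
  n**5−7n**4−74n**3+518n**2+1225n−8575 = (n**3−7n**2−25n+175)(n**2−49) + (0)
The last nonzero remainder n**2−49 is already monic.

n**2−49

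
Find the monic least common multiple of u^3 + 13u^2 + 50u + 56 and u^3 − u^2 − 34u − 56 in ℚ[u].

By polynomial division,
  u^3 + 13u^2 + 50u + 56 = (u^3 − u^2 − 34u − 56) + (14u^2 + 84u + 112)
  u^3 − u^2 − 34u − 56 = ((1/14)u − 1/2)(14u^2 + 84u + 112) + (0)
Last nonzero remainder: 14u^2 + 84u + 112. Dividing through by 14 gives the monic gcd u^2 + 6u + 8.
Then lcm(f, g) = f·g / gcd(f, g); expanding and making the result monic gives the answer.

u^4 + 6u^3 − 41u^2 − 294u − 392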